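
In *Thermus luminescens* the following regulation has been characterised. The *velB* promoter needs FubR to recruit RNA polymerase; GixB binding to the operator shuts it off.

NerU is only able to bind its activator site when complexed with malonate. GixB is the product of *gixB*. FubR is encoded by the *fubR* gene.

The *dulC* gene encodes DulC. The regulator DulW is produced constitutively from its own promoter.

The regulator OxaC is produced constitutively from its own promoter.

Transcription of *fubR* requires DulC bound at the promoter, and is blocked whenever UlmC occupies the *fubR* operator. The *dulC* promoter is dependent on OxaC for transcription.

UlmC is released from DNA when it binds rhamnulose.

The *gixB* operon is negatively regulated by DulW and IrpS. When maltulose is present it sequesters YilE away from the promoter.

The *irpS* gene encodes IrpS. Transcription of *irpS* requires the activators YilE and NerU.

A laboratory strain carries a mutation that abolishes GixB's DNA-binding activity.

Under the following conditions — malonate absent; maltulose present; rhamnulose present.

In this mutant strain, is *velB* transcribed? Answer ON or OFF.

OxaC is produced constitutively and is active.
No repressor is bound and OxaC is active, so *dulC* is transcribed.
So DulC is produced and active.
Rhamnulose is present, so UlmC is inactive.
No repressor is bound and DulC is active, so *fubR* is transcribed.
So FubR is produced and active.
GixB is non-functional in this strain, so it has no effect.
No repressor is bound and FubR is active, so *velB* is transcribed.

ON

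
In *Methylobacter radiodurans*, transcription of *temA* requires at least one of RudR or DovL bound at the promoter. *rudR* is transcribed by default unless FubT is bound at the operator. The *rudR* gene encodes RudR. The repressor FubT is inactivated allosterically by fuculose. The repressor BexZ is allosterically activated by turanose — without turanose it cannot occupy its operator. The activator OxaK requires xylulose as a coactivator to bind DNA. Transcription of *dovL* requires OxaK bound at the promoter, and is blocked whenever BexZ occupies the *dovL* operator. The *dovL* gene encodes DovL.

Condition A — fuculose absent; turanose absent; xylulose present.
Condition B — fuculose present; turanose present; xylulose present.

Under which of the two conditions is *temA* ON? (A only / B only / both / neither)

both

Condition A:
Fuculose is absent, so FubT is active.
With repressor FubT bound, *rudR* is not transcribed.
So RudR is not produced.
Turanose is absent, so BexZ is inactive.
Xylulose is present, so OxaK is active.
No repressor is bound and OxaK is active, so *dovL* is transcribed.
So DovL is produced and active.
Activator DovL is present, so *temA* is transcribed.
→ *temA* is ON in A.
Condition B:
Fuculose is present, so FubT is inactive.
With no repressor bound, *rudR* is transcribed.
So RudR is produced and active.
Turanose is present, so BexZ is active.
Xylulose is present, so OxaK is active.
With repressor BexZ bound, *dovL* is not transcribed.
So DovL is not produced.
Activator RudR is present, so *temA* is transcribed.
→ *temA* is ON in B.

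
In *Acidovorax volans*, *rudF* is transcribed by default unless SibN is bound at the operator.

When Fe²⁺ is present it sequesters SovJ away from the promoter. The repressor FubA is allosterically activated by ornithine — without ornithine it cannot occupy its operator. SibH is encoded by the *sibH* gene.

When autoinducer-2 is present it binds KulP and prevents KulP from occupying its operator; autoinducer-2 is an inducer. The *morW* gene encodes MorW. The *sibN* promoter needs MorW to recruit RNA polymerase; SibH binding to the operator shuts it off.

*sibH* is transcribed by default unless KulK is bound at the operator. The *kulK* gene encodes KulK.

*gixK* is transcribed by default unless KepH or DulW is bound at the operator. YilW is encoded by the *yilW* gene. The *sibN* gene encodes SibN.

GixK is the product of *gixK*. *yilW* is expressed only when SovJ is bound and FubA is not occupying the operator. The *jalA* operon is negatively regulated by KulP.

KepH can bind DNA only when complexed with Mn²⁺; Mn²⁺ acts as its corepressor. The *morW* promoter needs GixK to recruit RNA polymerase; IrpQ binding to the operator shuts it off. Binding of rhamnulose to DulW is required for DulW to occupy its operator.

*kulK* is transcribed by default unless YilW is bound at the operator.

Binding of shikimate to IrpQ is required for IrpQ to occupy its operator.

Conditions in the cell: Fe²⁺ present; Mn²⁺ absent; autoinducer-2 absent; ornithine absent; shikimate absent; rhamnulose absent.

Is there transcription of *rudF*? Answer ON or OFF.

OFF

Fe²⁺ is present, so SovJ is inactive.
Ornithine is absent, so FubA is inactive.
Required activator SovJ is absent, so *yilW* is not transcribed.
So YilW is not produced.
With no repressor bound, *kulK* is transcribed.
So KulK is produced and active.
With repressor KulK bound, *sibH* is not transcribed.
So SibH is not produced.
Shikimate is absent, so IrpQ is inactive.
Mn²⁺ is absent, so KepH is inactive.
Rhamnulose is absent, so DulW is inactive.
With no repressor bound, *gixK* is transcribed.
So GixK is produced and active.
No repressor is bound and GixK is active, so *morW* is transcribed.
So MorW is produced and active.
No repressor is bound and MorW is active, so *sibN* is transcribed.
So SibN is produced and active.
With repressor SibN bound, *rudF* is not transcribed.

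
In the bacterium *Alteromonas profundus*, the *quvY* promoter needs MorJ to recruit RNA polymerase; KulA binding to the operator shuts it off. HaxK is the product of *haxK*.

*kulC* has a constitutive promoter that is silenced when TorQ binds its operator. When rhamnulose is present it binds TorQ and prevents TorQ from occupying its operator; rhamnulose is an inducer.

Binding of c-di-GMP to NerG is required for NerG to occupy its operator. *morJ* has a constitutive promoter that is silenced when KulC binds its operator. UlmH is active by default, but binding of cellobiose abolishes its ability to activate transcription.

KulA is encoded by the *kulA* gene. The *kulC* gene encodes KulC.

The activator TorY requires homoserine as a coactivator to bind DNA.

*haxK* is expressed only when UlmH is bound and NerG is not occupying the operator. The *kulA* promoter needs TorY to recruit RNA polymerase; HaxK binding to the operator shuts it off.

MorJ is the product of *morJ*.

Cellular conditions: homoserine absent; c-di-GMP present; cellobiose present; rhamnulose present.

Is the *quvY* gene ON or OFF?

Rhamnulose is present, so TorQ is inactive.
With no repressor bound, *kulC* is transcribed.
So KulC is produced and active.
With repressor KulC bound, *morJ* is not transcribed.
So MorJ is not produced.
Homoserine is absent, so TorY is inactive.
Cellobiose is present, so UlmH is inactive.
c-di-GMP is present, so NerG is active.
With repressor NerG bound, *haxK* is not transcribed.
So HaxK is not produced.
Required activator TorY is absent, so *kulA* is not transcribed.
So KulA is not produced.
Required activator MorJ is absent, so *quvY* is not transcribed.

OFF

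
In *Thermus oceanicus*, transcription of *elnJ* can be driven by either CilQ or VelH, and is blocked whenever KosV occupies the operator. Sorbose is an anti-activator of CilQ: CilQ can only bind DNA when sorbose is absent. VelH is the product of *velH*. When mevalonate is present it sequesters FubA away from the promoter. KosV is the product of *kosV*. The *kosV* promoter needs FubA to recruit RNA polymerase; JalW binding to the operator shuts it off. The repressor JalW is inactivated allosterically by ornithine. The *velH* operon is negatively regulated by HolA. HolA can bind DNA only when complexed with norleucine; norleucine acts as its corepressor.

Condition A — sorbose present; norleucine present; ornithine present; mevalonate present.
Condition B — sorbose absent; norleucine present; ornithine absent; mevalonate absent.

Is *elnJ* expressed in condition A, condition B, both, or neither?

B only

Condition A:
Sorbose is present, so CilQ is inactive.
Norleucine is present, so HolA is active.
With repressor HolA bound, *velH* is not transcribed.
So VelH is not produced.
Ornithine is present, so JalW is inactive.
Mevalonate is present, so FubA is inactive.
Required activator FubA is absent, so *kosV* is not transcribed.
So KosV is not produced.
No activator is available at the *elnJ* promoter, so *elnJ* is not transcribed.
→ *elnJ* is OFF in A.
Condition B:
Sorbose is absent, so CilQ is active.
Norleucine is present, so HolA is active.
With repressor HolA bound, *velH* is not transcribed.
So VelH is not produced.
Ornithine is absent, so JalW is active.
Mevalonate is absent, so FubA is active.
With repressor JalW bound, *kosV* is not transcribed.
So KosV is not produced.
Activator CilQ is present, so *elnJ* is transcribed.
→ *elnJ* is ON in B.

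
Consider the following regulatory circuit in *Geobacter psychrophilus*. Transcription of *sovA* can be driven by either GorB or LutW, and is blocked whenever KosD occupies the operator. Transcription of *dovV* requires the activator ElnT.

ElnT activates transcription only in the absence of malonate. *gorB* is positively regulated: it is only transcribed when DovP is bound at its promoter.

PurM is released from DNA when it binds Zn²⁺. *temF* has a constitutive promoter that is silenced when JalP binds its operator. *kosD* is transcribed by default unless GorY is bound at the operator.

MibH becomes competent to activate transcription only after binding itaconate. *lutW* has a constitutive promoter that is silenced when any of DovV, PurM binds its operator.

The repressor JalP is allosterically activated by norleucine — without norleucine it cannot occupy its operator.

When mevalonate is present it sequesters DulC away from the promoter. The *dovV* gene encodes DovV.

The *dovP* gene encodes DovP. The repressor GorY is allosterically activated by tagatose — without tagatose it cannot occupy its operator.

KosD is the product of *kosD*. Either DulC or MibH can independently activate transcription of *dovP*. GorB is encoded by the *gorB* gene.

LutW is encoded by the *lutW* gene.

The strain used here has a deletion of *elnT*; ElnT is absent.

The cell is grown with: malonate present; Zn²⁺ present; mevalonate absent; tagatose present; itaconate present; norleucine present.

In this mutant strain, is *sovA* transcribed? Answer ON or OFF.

ON

Mevalonate is absent, so DulC is active.
Itaconate is present, so MibH is active.
Activator DulC is present, so *dovP* is transcribed.
So DovP is produced and active.
No repressor is bound and DovP is active, so *gorB* is transcribed.
So GorB is produced and active.
Tagatose is present, so GorY is active.
With repressor GorY bound, *kosD* is not transcribed.
So KosD is not produced.
ElnT is non-functional in this strain, so it has no effect.
Required activator ElnT is absent, so *dovV* is not transcribed.
So DovV is not produced.
Zn²⁺ is present, so PurM is inactive.
With no repressor bound, *lutW* is transcribed.
So LutW is produced and active.
Activator GorB is present, so *sovA* is transcribed.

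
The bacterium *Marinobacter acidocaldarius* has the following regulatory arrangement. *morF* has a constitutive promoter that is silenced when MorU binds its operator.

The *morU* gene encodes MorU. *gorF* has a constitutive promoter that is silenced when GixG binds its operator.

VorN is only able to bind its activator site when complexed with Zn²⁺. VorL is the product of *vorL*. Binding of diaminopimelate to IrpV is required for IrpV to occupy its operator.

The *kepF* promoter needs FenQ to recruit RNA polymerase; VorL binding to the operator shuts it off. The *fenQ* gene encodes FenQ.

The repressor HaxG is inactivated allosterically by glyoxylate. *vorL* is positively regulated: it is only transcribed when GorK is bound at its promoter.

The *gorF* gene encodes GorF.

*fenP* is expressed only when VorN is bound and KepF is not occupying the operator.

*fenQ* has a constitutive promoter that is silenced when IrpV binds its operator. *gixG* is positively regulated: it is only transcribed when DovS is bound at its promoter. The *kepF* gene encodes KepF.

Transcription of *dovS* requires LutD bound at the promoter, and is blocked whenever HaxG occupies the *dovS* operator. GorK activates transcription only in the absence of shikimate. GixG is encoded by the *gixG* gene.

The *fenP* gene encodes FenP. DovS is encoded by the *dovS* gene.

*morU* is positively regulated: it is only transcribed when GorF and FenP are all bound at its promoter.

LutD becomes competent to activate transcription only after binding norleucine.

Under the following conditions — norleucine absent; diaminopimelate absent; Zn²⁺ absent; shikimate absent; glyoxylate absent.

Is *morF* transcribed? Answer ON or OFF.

Glyoxylate is absent, so HaxG is active.
Norleucine is absent, so LutD is inactive.
With repressor HaxG bound, *dovS* is not transcribed.
So DovS is not produced.
Required activator DovS is absent, so *gixG* is not transcribed.
So GixG is not produced.
With no repressor bound, *gorF* is transcribed.
So GorF is produced and active.
Diaminopimelate is absent, so IrpV is inactive.
With no repressor bound, *fenQ* is transcribed.
So FenQ is produced and active.
Shikimate is absent, so GorK is active.
No repressor is bound and GorK is active, so *vorL* is transcribed.
So VorL is produced and active.
With repressor VorL bound, *kepF* is not transcribed.
So KepF is not produced.
Zn²⁺ is absent, so VorN is inactive.
Required activator VorN is absent, so *fenP* is not transcribed.
So FenP is not produced.
Required activator FenP is absent, so *morU* is not transcribed.
So MorU is not produced.
With no repressor bound, *morF* is transcribed.

ON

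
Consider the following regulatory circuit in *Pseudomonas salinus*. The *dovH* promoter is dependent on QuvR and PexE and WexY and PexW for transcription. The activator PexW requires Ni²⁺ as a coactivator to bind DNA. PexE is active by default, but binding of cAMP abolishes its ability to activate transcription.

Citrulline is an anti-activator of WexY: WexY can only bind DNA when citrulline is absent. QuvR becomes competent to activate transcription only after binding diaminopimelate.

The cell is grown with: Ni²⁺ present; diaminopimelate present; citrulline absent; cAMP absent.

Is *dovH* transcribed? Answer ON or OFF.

Diaminopimelate is present, so QuvR is active.
cAMP is absent, so PexE is active.
Citrulline is absent, so WexY is active.
Ni²⁺ is present, so PexW is active.
No repressor is bound and QuvR and PexE and WexY and PexW are active, so *dovH* is transcribed.

ON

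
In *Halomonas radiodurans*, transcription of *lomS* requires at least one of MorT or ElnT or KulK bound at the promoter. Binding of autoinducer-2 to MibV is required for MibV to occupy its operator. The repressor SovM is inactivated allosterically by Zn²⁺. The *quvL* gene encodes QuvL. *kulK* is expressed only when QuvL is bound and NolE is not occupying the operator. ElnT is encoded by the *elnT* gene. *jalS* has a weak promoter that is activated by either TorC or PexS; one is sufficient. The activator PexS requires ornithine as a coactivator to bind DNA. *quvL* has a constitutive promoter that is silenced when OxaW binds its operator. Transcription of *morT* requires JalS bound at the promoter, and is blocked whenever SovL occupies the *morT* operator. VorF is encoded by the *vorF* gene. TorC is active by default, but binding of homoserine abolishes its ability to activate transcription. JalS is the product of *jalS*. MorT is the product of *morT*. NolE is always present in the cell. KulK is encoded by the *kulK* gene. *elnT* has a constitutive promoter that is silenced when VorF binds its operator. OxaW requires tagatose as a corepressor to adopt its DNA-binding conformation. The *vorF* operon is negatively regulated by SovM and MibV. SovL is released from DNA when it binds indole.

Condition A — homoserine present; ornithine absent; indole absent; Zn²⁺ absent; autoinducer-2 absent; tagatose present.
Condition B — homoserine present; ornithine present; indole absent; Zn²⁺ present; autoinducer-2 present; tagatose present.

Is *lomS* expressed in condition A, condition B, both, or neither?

Condition A:
Homoserine is present, so TorC is inactive.
Ornithine is absent, so PexS is inactive.
No activator is available at the *jalS* promoter, so *jalS* is not transcribed.
So JalS is not produced.
Indole is absent, so SovL is active.
With repressor SovL bound, *morT* is not transcribed.
So MorT is not produced.
Zn²⁺ is absent, so SovM is active.
Autoinducer-2 is absent, so MibV is inactive.
With repressor SovM bound, *vorF* is not transcribed.
So VorF is not produced.
With no repressor bound, *elnT* is transcribed.
So ElnT is produced and active.
NolE is produced constitutively and is active.
Tagatose is present, so OxaW is active.
With repressor OxaW bound, *quvL* is not transcribed.
So QuvL is not produced.
With repressor NolE bound, *kulK* is not transcribed.
So KulK is not produced.
Activator ElnT is present, so *lomS* is transcribed.
→ *lomS* is ON in A.
Condition B:
Homoserine is present, so TorC is inactive.
Ornithine is present, so PexS is active.
Activator PexS is present, so *jalS* is transcribed.
So JalS is produced and active.
Indole is absent, so SovL is active.
With repressor SovL bound, *morT* is not transcribed.
So MorT is not produced.
Zn²⁺ is present, so SovM is inactive.
Autoinducer-2 is present, so MibV is active.
With repressor MibV bound, *vorF* is not transcribed.
So VorF is not produced.
With no repressor bound, *elnT* is transcribed.
So ElnT is produced and active.
NolE is produced constitutively and is active.
Tagatose is present, so OxaW is active.
With repressor OxaW bound, *quvL* is not transcribed.
So QuvL is not produced.
With repressor NolE bound, *kulK* is not transcribed.
So KulK is not produced.
Activator ElnT is present, so *lomS* is transcribed.
→ *lomS* is ON in B.

both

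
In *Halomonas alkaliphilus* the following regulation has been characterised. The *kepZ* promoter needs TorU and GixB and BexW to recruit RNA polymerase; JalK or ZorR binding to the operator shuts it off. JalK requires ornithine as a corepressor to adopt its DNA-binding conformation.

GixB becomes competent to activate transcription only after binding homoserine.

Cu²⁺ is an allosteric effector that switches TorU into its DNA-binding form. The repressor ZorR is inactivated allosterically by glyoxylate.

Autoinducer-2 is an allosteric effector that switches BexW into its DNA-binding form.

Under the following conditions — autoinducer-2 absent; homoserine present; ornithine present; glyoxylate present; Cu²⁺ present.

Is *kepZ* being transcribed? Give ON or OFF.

Ornithine is present, so JalK is active.
Cu²⁺ is present, so TorU is active.
Homoserine is present, so GixB is active.
Autoinducer-2 is absent, so BexW is inactive.
Glyoxylate is present, so ZorR is inactive.
With repressor JalK bound, *kepZ* is not transcribed.

OFF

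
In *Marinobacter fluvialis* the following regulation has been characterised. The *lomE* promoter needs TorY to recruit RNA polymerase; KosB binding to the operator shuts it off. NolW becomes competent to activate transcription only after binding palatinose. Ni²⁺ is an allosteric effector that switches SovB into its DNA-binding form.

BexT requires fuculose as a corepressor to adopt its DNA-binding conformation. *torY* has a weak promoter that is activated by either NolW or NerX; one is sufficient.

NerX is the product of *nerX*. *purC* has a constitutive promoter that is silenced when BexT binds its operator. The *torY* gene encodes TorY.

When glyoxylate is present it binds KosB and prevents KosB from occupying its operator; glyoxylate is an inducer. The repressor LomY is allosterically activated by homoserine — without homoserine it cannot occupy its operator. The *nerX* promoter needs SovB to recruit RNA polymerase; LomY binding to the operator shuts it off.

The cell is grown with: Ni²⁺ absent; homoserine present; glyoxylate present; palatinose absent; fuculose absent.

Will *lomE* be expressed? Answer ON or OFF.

Palatinose is absent, so NolW is inactive.
Ni²⁺ is absent, so SovB is inactive.
Homoserine is present, so LomY is active.
With repressor LomY bound, *nerX* is not transcribed.
So NerX is not produced.
No activator is available at the *torY* promoter, so *torY* is not transcribed.
So TorY is not produced.
Glyoxylate is present, so KosB is inactive.
Required activator TorY is absent, so *lomE* is not transcribed.

OFF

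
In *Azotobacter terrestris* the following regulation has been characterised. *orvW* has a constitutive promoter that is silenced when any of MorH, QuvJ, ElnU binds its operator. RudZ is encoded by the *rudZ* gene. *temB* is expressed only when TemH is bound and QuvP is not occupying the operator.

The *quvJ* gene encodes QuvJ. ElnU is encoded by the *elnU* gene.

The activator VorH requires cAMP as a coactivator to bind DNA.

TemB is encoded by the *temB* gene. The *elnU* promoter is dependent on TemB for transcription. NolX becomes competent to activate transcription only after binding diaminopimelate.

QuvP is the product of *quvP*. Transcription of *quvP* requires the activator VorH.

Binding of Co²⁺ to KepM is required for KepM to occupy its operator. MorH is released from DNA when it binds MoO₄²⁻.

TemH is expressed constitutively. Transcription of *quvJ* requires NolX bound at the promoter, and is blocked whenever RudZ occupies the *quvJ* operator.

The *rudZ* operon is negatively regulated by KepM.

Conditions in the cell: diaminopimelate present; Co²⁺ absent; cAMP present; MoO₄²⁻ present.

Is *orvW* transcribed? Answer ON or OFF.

MoO₄²⁻ is present, so MorH is inactive.
Diaminopimelate is present, so NolX is active.
Co²⁺ is absent, so KepM is inactive.
With no repressor bound, *rudZ* is transcribed.
So RudZ is produced and active.
With repressor RudZ bound, *quvJ* is not transcribed.
So QuvJ is not produced.
cAMP is present, so VorH is active.
No repressor is bound and VorH is active, so *quvP* is transcribed.
So QuvP is produced and active.
TemH is produced constitutively and is active.
With repressor QuvP bound, *temB* is not transcribed.
So TemB is not produced.
Required activator TemB is absent, so *elnU* is not transcribed.
So ElnU is not produced.
With no repressor bound, *orvW* is transcribed.

ON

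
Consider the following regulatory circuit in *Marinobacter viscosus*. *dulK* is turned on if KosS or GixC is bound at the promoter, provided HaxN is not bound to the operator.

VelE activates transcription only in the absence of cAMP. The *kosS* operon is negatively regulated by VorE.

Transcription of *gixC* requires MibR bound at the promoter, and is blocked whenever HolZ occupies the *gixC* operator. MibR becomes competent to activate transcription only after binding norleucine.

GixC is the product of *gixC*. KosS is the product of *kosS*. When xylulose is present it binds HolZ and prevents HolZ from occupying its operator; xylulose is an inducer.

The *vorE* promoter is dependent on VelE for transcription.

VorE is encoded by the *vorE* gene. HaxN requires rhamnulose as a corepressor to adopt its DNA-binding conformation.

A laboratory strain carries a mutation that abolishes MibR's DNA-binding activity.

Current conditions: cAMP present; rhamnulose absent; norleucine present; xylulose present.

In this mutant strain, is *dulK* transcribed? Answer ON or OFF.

ON

cAMP is present, so VelE is inactive.
Required activator VelE is absent, so *vorE* is not transcribed.
So VorE is not produced.
With no repressor bound, *kosS* is transcribed.
So KosS is produced and active.
MibR is non-functional in this strain, so it has no effect.
Xylulose is present, so HolZ is inactive.
Required activator MibR is absent, so *gixC* is not transcribed.
So GixC is not produced.
Rhamnulose is absent, so HaxN is inactive.
Activator KosS is present, so *dulK* is transcribed.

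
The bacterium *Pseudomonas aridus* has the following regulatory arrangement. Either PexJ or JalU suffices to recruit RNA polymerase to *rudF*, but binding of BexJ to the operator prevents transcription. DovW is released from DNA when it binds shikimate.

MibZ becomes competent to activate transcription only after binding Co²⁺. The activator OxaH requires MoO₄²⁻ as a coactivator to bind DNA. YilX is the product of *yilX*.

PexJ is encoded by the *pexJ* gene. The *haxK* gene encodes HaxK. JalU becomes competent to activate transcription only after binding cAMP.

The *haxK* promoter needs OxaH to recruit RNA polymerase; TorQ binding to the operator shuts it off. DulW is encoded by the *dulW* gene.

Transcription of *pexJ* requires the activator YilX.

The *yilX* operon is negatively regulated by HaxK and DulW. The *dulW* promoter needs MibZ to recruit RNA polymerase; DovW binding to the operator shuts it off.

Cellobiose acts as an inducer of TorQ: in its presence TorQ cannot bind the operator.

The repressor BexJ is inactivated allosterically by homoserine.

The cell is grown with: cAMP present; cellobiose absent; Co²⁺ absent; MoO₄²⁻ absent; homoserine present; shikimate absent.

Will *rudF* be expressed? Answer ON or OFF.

Cellobiose is absent, so TorQ is active.
MoO₄²⁻ is absent, so OxaH is inactive.
With repressor TorQ bound, *haxK* is not transcribed.
So HaxK is not produced.
Co²⁺ is absent, so MibZ is inactive.
Shikimate is absent, so DovW is active.
With repressor DovW bound, *dulW* is not transcribed.
So DulW is not produced.
With no repressor bound, *yilX* is transcribed.
So YilX is produced and active.
No repressor is bound and YilX is active, so *pexJ* is transcribed.
So PexJ is produced and active.
cAMP is present, so JalU is active.
Homoserine is present, so BexJ is inactive.
Activator PexJ is present, so *rudF* is transcribed.

ON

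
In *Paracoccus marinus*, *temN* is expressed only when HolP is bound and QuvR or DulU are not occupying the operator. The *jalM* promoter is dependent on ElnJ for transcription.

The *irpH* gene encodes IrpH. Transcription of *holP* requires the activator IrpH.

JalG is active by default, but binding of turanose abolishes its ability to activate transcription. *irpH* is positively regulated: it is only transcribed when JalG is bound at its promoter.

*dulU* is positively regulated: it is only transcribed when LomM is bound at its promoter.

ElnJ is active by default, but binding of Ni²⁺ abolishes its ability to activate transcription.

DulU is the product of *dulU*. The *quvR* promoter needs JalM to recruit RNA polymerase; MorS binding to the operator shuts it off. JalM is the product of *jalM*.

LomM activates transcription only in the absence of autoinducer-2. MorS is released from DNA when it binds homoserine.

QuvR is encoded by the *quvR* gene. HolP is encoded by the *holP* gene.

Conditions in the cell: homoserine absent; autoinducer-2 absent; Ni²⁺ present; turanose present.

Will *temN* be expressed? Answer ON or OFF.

Turanose is present, so JalG is inactive.
Required activator JalG is absent, so *irpH* is not transcribed.
So IrpH is not produced.
Required activator IrpH is absent, so *holP* is not transcribed.
So HolP is not produced.
Homoserine is absent, so MorS is active.
Ni²⁺ is present, so ElnJ is inactive.
Required activator ElnJ is absent, so *jalM* is not transcribed.
So JalM is not produced.
With repressor MorS bound, *quvR* is not transcribed.
So QuvR is not produced.
Autoinducer-2 is absent, so LomM is active.
No repressor is bound and LomM is active, so *dulU* is transcribed.
So DulU is produced and active.
With repressor DulU bound, *temN* is not transcribed.

OFF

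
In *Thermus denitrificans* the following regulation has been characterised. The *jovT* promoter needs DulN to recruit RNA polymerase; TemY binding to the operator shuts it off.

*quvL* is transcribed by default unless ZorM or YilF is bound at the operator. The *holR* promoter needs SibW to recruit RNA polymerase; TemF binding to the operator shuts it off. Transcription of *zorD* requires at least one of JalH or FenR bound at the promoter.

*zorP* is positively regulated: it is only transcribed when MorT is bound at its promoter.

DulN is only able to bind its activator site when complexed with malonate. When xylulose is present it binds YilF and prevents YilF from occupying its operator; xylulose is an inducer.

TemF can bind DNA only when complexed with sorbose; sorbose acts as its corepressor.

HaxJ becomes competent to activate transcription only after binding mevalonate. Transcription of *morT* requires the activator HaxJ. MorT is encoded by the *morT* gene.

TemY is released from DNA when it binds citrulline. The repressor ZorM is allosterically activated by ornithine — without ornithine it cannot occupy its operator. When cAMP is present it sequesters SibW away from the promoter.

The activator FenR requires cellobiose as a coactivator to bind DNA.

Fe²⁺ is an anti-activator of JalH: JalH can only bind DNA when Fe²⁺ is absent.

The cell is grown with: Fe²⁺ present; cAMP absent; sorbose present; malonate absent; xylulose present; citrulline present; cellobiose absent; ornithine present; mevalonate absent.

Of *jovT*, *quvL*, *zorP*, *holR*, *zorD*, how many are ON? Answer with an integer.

Malonate is absent, so DulN is inactive.
Citrulline is present, so TemY is inactive.
Required activator DulN is absent, so *jovT* is not transcribed.
→ *jovT* is OFF.
Ornithine is present, so ZorM is active.
Xylulose is present, so YilF is inactive.
With repressor ZorM bound, *quvL* is not transcribed.
→ *quvL* is OFF.
Mevalonate is absent, so HaxJ is inactive.
Required activator HaxJ is absent, so *morT* is not transcribed.
So MorT is not produced.
Required activator MorT is absent, so *zorP* is not transcribed.
→ *zorP* is OFF.
cAMP is absent, so SibW is active.
Sorbose is present, so TemF is active.
With repressor TemF bound, *holR* is not transcribed.
→ *holR* is OFF.
Fe²⁺ is present, so JalH is inactive.
Cellobiose is absent, so FenR is inactive.
No activator is available at the *zorD* promoter, so *zorD* is not transcribed.
→ *zorD* is OFF.
0 of the 5 genes are transcribed.

0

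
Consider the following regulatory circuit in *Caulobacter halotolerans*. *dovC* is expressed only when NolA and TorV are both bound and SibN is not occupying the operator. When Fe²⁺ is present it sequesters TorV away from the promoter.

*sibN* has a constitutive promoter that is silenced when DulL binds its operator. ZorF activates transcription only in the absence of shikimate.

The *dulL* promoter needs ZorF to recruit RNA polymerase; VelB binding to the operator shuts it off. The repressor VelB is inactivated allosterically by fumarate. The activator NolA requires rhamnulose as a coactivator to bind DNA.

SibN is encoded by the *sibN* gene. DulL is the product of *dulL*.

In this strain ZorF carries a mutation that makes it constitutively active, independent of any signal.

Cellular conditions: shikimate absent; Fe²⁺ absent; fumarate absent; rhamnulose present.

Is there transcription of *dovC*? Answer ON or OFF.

ZorF is constitutively active in this strain.
Fumarate is absent, so VelB is active.
With repressor VelB bound, *dulL* is not transcribed.
So DulL is not produced.
With no repressor bound, *sibN* is transcribed.
So SibN is produced and active.
Rhamnulose is present, so NolA is active.
Fe²⁺ is absent, so TorV is active.
With repressor SibN bound, *dovC* is not transcribed.

OFF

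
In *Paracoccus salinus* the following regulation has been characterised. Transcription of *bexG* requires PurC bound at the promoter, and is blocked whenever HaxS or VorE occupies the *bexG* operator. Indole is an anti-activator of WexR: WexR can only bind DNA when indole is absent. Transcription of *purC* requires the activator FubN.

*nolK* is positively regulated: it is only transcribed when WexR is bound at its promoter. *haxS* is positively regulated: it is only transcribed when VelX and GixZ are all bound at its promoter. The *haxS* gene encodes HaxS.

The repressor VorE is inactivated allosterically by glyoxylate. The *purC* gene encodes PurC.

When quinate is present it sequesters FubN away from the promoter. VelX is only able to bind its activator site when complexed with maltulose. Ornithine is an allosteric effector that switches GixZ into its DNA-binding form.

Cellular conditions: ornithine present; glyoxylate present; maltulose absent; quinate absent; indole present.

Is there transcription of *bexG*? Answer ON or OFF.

Maltulose is absent, so VelX is inactive.
Ornithine is present, so GixZ is active.
Required activator VelX is absent, so *haxS* is not transcribed.
So HaxS is not produced.
Glyoxylate is present, so VorE is inactive.
Quinate is absent, so FubN is active.
No repressor is bound and FubN is active, so *purC* is transcribed.
So PurC is produced and active.
No repressor is bound and PurC is active, so *bexG* is transcribed.

ON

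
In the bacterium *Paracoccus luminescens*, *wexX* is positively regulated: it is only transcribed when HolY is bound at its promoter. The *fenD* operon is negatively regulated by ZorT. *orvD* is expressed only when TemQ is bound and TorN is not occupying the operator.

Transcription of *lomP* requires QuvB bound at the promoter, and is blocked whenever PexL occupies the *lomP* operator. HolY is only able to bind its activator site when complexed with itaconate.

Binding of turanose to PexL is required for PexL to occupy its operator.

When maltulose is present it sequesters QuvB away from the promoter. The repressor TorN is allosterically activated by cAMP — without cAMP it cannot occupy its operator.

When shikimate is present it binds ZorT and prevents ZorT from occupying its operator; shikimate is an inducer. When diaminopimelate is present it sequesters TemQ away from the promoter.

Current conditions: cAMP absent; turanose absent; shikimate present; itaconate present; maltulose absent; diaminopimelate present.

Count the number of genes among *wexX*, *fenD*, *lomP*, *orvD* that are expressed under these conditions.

Itaconate is present, so HolY is active.
No repressor is bound and HolY is active, so *wexX* is transcribed.
→ *wexX* is ON.
Shikimate is present, so ZorT is inactive.
With no repressor bound, *fenD* is transcribed.
→ *fenD* is ON.
Turanose is absent, so PexL is inactive.
Maltulose is absent, so QuvB is active.
No repressor is bound and QuvB is active, so *lomP* is transcribed.
→ *lomP* is ON.
cAMP is absent, so TorN is inactive.
Diaminopimelate is present, so TemQ is inactive.
Required activator TemQ is absent, so *orvD* is not transcribed.
→ *orvD* is OFF.
3 of the 4 genes are transcribed.

3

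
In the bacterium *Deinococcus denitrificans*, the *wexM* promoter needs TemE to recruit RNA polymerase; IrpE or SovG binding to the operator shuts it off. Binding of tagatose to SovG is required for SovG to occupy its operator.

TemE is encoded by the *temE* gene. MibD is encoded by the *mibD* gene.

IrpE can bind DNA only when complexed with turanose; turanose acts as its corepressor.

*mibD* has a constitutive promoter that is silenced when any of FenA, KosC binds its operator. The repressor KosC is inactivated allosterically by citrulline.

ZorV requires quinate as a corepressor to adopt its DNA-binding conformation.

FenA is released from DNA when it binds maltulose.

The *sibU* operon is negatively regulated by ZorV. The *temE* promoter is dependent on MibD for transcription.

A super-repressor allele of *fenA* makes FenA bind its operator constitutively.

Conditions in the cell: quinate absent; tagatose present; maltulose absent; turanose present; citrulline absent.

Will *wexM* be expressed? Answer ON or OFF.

FenA is constitutively active in this strain.
Citrulline is absent, so KosC is active.
With repressor FenA bound, *mibD* is not transcribed.
So MibD is not produced.
Required activator MibD is absent, so *temE* is not transcribed.
So TemE is not produced.
Turanose is present, so IrpE is active.
Tagatose is present, so SovG is active.
With repressor IrpE bound, *wexM* is not transcribed.

OFF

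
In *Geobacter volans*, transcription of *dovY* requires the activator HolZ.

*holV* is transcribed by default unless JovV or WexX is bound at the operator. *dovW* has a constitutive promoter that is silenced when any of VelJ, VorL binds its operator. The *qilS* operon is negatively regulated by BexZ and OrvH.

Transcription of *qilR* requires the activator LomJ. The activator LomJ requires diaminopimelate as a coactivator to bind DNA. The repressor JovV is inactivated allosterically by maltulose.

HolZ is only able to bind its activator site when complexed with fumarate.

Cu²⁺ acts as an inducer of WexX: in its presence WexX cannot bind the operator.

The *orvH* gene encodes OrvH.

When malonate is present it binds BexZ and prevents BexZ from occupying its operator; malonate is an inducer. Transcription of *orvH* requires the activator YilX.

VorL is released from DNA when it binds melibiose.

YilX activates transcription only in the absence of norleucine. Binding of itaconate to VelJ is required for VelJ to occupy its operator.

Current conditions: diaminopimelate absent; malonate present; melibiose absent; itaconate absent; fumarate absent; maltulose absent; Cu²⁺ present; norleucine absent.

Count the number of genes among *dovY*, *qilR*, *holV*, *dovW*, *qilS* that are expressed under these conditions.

Fumarate is absent, so HolZ is inactive.
Required activator HolZ is absent, so *dovY* is not transcribed.
→ *dovY* is OFF.
Diaminopimelate is absent, so LomJ is inactive.
Required activator LomJ is absent, so *qilR* is not transcribed.
→ *qilR* is OFF.
Maltulose is absent, so JovV is active.
Cu²⁺ is present, so WexX is inactive.
With repressor JovV bound, *holV* is not transcribed.
→ *holV* is OFF.
Itaconate is absent, so VelJ is inactive.
Melibiose is absent, so VorL is active.
With repressor VorL bound, *dovW* is not transcribed.
→ *dovW* is OFF.
Malonate is present, so BexZ is inactive.
Norleucine is absent, so YilX is active.
No repressor is bound and YilX is active, so *orvH* is transcribed.
So OrvH is produced and active.
With repressor OrvH bound, *qilS* is not transcribed.
→ *qilS* is OFF.
0 of the 5 genes are transcribed.

0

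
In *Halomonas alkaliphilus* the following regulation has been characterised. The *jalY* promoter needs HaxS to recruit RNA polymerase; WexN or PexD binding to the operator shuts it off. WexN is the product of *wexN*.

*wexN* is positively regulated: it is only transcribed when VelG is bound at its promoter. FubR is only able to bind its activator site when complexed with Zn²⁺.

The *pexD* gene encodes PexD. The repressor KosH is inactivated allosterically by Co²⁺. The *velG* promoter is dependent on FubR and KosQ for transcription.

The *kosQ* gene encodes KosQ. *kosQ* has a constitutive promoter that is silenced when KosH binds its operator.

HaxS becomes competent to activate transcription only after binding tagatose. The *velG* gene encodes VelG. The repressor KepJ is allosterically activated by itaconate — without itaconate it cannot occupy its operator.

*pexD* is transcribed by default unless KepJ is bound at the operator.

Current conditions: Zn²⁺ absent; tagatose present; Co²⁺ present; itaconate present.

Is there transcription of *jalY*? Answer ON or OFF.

Tagatose is present, so HaxS is active.
Zn²⁺ is absent, so FubR is inactive.
Co²⁺ is present, so KosH is inactive.
With no repressor bound, *kosQ* is transcribed.
So KosQ is produced and active.
Required activator FubR is absent, so *velG* is not transcribed.
So VelG is not produced.
Required activator VelG is absent, so *wexN* is not transcribed.
So WexN is not produced.
Itaconate is present, so KepJ is active.
With repressor KepJ bound, *pexD* is not transcribed.
So PexD is not produced.
No repressor is bound and HaxS is active, so *jalY* is transcribed.

ON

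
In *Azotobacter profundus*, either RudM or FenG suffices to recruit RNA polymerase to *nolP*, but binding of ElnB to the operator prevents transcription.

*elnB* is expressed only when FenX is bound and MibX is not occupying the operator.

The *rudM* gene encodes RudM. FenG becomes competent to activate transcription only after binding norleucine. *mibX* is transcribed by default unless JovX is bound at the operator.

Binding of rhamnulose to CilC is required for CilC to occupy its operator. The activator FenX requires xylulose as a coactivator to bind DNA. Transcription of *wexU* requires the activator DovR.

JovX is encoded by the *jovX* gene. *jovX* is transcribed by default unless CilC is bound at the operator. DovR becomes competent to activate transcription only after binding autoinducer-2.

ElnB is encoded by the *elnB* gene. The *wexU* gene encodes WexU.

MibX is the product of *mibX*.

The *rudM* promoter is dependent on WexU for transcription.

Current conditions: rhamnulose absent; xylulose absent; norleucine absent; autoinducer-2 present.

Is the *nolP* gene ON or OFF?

Autoinducer-2 is present, so DovR is active.
No repressor is bound and DovR is active, so *wexU* is transcribed.
So WexU is produced and active.
No repressor is bound and WexU is active, so *rudM* is transcribed.
So RudM is produced and active.
Norleucine is absent, so FenG is inactive.
Rhamnulose is absent, so CilC is inactive.
With no repressor bound, *jovX* is transcribed.
So JovX is produced and active.
With repressor JovX bound, *mibX* is not transcribed.
So MibX is not produced.
Xylulose is absent, so FenX is inactive.
Required activator FenX is absent, so *elnB* is not transcribed.
So ElnB is not produced.
Activator RudM is present, so *nolP* is transcribed.

ON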